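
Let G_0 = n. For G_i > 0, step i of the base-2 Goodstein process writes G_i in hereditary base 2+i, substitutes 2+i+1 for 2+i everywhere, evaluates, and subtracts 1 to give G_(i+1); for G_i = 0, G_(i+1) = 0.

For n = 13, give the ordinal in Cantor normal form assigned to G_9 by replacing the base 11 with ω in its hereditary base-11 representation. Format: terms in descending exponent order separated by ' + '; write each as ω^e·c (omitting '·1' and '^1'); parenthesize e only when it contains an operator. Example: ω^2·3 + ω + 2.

ω^(ω + 1) + ω^3·3 + ω^2·3 + ω·2 + 4

G_0 = 13. HB_2(13) = 2^(2 + 1) + 2^2 + 1. Bump = 109. G_1 = 108.
G_1 = 108. HB_3(108) = 3^(3 + 1) + 3^3. Bump = 1280. G_2 = 1279.
G_2 = 1279. HB_4(1279) = 4^(4 + 1) + 3·4^3 + 3·4^2 + 3·4 + 3. Bump = 16093. G_3 = 16092.
G_3 = 16092. HB_5(16092) = 5^(5 + 1) + 3·5^3 + 3·5^2 + 3·5 + 2. Bump = 280712. G_4 = 280711.
G_4 = 280711. HB_6(280711) = 6^(6 + 1) + 3·6^3 + 3·6^2 + 3·6 + 1. Bump = 5765999. G_5 = 5765998.
G_5 = 5765998. HB_7(5765998) = 7^(7 + 1) + 3·7^3 + 3·7^2 + 3·7. Bump = 134219480. G_6 = 134219479.
G_6 = 134219479. HB_8(134219479) = 8^(8 + 1) + 3·8^3 + 3·8^2 + 2·8 + 7. Bump = 3486786856. G_7 = 3486786855.
G_7 = 3486786855. HB_9(3486786855) = 9^(9 + 1) + 3·9^3 + 3·9^2 + 2·9 + 6. Bump = 100000003326. G_8 = 100000003325.
G_8 = 100000003325. HB_10(100000003325) = 10^(10 + 1) + 3·10^3 + 3·10^2 + 2·10 + 5. Bump = 3138428381104. G_9 = 3138428381103.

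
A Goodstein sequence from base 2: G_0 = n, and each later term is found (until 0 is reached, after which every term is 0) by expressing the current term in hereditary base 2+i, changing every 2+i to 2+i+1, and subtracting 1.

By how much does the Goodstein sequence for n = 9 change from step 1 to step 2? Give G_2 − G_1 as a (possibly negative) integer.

942

(0) 9|_2 = 2^(2 + 1) + 1 ↦ 3^(3 + 1) + 1|_3 = 82 ⇒ 81
(1) 81|_3 = 3^(3 + 1) ↦ 4^(4 + 1)|_4 = 1024 ⇒ 1023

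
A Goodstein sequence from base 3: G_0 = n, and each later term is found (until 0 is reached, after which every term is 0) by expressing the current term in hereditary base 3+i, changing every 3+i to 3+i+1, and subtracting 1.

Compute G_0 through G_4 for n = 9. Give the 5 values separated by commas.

9, 15, 17, 19, 21

9 —HB3→ 3^2 —bump→ 4^2 = 16 —(−1)→ 15
15 —HB4→ 3·4 + 3 —bump→ 3·5 + 3 = 18 —(−1)→ 17
17 —HB5→ 3·5 + 2 —bump→ 3·6 + 2 = 20 —(−1)→ 19
19 —HB6→ 3·6 + 1 —bump→ 3·7 + 1 = 22 —(−1)→ 21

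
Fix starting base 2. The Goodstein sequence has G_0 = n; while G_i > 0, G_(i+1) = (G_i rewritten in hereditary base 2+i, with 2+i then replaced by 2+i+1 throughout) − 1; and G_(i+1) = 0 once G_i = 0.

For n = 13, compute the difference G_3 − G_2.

[0] 13 ≡ 2^(2 + 1) + 2^2 + 1 (base 2). Lift 3: 109. −1: 108.
[1] 108 ≡ 3^(3 + 1) + 3^3 (base 3). Lift 4: 1280. −1: 1279.
[2] 1279 ≡ 4^(4 + 1) + 3·4^3 + 3·4^2 + 3·4 + 3 (base 4). Lift 5: 16093. −1: 16092.

14813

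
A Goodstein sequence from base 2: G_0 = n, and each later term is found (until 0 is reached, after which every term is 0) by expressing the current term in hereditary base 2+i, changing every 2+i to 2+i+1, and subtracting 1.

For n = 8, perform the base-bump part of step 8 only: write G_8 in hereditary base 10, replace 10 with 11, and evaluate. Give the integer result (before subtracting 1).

8 —HB2→ 2^(2 + 1) —bump→ 3^(3 + 1) = 81 —(−1)→ 80
80 —HB3→ 2·3^3 + 2·3^2 + 2·3 + 2 —bump→ 2·4^4 + 2·4^2 + 2·4 + 2 = 554 —(−1)→ 553
553 —HB4→ 2·4^4 + 2·4^2 + 2·4 + 1 —bump→ 2·5^5 + 2·5^2 + 2·5 + 1 = 6311 —(−1)→ 6310
6310 —HB5→ 2·5^5 + 2·5^2 + 2·5 —bump→ 2·6^6 + 2·6^2 + 2·6 = 93396 —(−1)→ 93395
93395 —HB6→ 2·6^6 + 2·6^2 + 6 + 5 —bump→ 2·7^7 + 2·7^2 + 7 + 5 = 1647196 —(−1)→ 1647195
1647195 —HB7→ 2·7^7 + 2·7^2 + 7 + 4 —bump→ 2·8^8 + 2·8^2 + 8 + 4 = 33554572 —(−1)→ 33554571
33554571 —HB8→ 2·8^8 + 2·8^2 + 8 + 3 —bump→ 2·9^9 + 2·9^2 + 9 + 3 = 774841152 —(−1)→ 774841151
774841151 —HB9→ 2·9^9 + 2·9^2 + 9 + 2 —bump→ 2·10^10 + 2·10^2 + 10 + 2 = 20000000212 —(−1)→ 20000000211

570623341476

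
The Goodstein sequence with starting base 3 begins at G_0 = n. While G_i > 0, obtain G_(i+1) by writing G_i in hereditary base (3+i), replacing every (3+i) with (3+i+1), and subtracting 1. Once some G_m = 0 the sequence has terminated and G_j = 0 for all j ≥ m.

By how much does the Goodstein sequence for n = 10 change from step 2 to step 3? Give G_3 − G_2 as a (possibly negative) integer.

i=0: 10 = 3^2 + 1 (b=3); 3→4: 4^2 + 1 = 17; 17−1 = 16
i=1: 16 = 4^2 (b=4); 4→5: 5^2 = 25; 25−1 = 24
i=2: 24 = 4·5 + 4 (b=5); 5→6: 4·6 + 4 = 28; 28−1 = 27

3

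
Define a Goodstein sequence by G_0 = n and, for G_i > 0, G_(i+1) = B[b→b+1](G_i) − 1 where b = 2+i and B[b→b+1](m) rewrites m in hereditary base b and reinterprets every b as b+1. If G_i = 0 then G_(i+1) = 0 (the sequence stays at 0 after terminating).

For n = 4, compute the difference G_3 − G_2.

4 —HB2→ 2^2 —bump→ 3^3 = 27 —(−1)→ 26
26 —HB3→ 2·3^2 + 2·3 + 2 —bump→ 2·4^2 + 2·4 + 2 = 42 —(−1)→ 41
41 —HB4→ 2·4^2 + 2·4 + 1 —bump→ 2·5^2 + 2·5 + 1 = 61 —(−1)→ 60

19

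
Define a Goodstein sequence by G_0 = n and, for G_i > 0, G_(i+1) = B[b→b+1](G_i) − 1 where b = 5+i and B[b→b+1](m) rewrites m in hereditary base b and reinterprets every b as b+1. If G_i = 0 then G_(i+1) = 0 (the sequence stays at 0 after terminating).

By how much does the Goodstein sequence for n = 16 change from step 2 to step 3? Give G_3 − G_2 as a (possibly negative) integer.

i=0: 16 = 3·5 + 1 (b=5); 5→6: 3·6 + 1 = 19; 19−1 = 18
i=1: 18 = 3·6 (b=6); 6→7: 3·7 = 21; 21−1 = 20
i=2: 20 = 2·7 + 6 (b=7); 7→8: 2·8 + 6 = 22; 22−1 = 21

1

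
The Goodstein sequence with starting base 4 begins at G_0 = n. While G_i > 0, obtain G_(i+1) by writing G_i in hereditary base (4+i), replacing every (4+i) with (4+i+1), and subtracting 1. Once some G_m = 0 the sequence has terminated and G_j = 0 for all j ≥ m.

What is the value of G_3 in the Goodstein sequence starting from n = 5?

5 —HB4→ 4 + 1 —bump→ 5 + 1 = 6 —(−1)→ 5
5 —HB5→ 5 —bump→ 6 = 6 —(−1)→ 5
5 —HB6→ 5 —bump→ 5 = 5 —(−1)→ 4
4 —HB7→ 4 —bump→ 4 = 4 —(−1)→ 3

4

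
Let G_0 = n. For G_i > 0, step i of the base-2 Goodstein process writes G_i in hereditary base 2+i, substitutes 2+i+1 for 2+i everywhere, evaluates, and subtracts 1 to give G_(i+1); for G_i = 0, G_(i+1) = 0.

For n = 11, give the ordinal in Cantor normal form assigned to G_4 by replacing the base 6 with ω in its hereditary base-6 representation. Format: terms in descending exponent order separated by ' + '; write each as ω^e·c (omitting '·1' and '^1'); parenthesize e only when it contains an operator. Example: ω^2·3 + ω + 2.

base 2: 11 = 2^(2 + 1) + 2 + 1; at 3: 3^(3 + 1) + 3 + 1 = 85; next = 84
base 3: 84 = 3^(3 + 1) + 3; at 4: 4^(4 + 1) + 4 = 1028; next = 1027
base 4: 1027 = 4^(4 + 1) + 3; at 5: 5^(5 + 1) + 3 = 15628; next = 15627
base 5: 15627 = 5^(5 + 1) + 2; at 6: 6^(6 + 1) + 2 = 279938; next = 279937

ω^(ω + 1) + 1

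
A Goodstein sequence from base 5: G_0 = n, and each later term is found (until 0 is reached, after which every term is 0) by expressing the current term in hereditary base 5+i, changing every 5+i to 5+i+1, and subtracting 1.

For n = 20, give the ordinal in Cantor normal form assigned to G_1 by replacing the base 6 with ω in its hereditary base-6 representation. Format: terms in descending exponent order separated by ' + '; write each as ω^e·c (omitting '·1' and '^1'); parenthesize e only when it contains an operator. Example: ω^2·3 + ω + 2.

ω·3 + 5

20 —HB5→ 4·5 —bump→ 4·6 = 24 —(−1)→ 23
23 —HB6→ 3·6 + 5 —bump→ 3·7 + 5 = 26 —(−1)→ 25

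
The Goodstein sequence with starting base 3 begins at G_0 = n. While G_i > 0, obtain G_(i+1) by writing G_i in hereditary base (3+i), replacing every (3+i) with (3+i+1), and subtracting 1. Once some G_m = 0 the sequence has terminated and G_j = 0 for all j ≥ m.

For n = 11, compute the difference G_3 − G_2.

G_0=11  [base 3] 3^2 + 2  →[3↦4]→  4^2 + 2 = 18  −1 ⇒ G_1=17
G_1=17  [base 4] 4^2 + 1  →[4↦5]→  5^2 + 1 = 26  −1 ⇒ G_2=25
G_2=25  [base 5] 5^2  →[5↦6]→  6^2 = 36  −1 ⇒ G_3=35

10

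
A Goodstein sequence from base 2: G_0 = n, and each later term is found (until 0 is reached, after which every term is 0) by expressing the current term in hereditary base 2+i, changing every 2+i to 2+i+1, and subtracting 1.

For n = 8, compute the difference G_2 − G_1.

8 —HB2→ 2^(2 + 1) —bump→ 3^(3 + 1) = 81 —(−1)→ 80
80 —HB3→ 2·3^3 + 2·3^2 + 2·3 + 2 —bump→ 2·4^4 + 2·4^2 + 2·4 + 2 = 554 —(−1)→ 553

473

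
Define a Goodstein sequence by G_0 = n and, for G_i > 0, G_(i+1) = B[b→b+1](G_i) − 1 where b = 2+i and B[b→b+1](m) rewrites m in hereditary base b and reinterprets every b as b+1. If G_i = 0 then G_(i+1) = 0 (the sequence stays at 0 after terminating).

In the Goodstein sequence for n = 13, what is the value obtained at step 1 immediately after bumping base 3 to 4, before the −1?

(0) 13|_2 = 2^(2 + 1) + 2^2 + 1 ↦ 3^(3 + 1) + 3^3 + 1|_3 = 109 ⇒ 108
(1) 108|_3 = 3^(3 + 1) + 3^3 ↦ 4^(4 + 1) + 4^4|_4 = 1280 ⇒ 1279

1280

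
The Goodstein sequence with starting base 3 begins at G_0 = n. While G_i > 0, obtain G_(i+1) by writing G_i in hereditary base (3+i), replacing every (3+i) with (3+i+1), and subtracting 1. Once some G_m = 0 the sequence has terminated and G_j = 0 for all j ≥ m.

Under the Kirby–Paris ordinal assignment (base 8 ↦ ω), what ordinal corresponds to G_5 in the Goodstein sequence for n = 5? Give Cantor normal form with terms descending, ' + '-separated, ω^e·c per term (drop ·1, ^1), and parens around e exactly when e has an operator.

3

step 0: 5 = 3 + 2; sub 4 for 3: 4 + 2; = 6; G_1 = 6−1 = 5
step 1: 5 = 4 + 1; sub 5 for 4: 5 + 1; = 6; G_2 = 6−1 = 5
step 2: 5 = 5; sub 6 for 5: 6; = 6; G_3 = 6−1 = 5
step 3: 5 = 5; sub 7 for 6: 5; = 5; G_4 = 5−1 = 4
step 4: 4 = 4; sub 8 for 7: 4; = 4; G_5 = 4−1 = 3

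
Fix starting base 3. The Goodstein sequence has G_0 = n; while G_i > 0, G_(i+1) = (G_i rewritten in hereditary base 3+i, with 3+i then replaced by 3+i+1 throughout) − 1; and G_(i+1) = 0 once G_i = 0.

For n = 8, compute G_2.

8 —HB3→ 2·3 + 2 —bump→ 2·4 + 2 = 10 —(−1)→ 9
9 —HB4→ 2·4 + 1 —bump→ 2·5 + 1 = 11 —(−1)→ 10
10 —HB5→ 2·5 —bump→ 2·6 = 12 —(−1)→ 11

10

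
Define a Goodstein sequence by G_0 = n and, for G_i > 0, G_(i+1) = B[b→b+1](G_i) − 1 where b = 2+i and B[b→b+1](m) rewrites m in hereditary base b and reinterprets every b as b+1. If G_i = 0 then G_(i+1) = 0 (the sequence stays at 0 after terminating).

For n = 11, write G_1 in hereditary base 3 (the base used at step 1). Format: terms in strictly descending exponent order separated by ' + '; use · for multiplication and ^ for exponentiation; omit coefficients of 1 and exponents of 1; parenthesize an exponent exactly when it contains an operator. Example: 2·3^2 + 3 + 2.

3^(3 + 1) + 3

(0) 11|_2 = 2^(2 + 1) + 2 + 1 ↦ 3^(3 + 1) + 3 + 1|_3 = 85 ⇒ 84
(1) 84|_3 = 3^(3 + 1) + 3 ↦ 4^(4 + 1) + 4|_4 = 1028 ⇒ 1027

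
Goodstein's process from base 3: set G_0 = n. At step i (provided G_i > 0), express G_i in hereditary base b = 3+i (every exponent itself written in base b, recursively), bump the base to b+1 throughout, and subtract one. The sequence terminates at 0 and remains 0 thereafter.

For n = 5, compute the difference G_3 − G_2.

0

G_0 = 5. HB_3(5) = 3 + 2. Bump = 6. G_1 = 5.
G_1 = 5. HB_4(5) = 4 + 1. Bump = 6. G_2 = 5.
G_2 = 5. HB_5(5) = 5. Bump = 6. G_3 = 5.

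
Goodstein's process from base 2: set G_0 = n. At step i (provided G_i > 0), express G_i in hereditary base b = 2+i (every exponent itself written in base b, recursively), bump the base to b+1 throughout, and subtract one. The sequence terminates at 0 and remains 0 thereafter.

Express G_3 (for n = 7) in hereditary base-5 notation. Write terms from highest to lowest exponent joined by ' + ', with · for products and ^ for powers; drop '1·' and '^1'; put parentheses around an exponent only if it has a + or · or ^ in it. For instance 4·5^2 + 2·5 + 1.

[0] 7 ≡ 2^2 + 2 + 1 (base 2). Lift 3: 31. −1: 30.
[1] 30 ≡ 3^3 + 3 (base 3). Lift 4: 260. −1: 259.
[2] 259 ≡ 4^4 + 3 (base 4). Lift 5: 3128. −1: 3127.
[3] 3127 ≡ 5^5 + 2 (base 5). Lift 6: 46658. −1: 46657.

5^5 + 2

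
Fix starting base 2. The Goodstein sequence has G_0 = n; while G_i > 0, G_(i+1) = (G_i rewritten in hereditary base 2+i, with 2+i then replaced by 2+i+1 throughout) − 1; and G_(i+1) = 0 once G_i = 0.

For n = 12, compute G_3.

15685

G_0=12  [base 2] 2^(2 + 1) + 2^2  →[2↦3]→  3^(3 + 1) + 3^3 = 108  −1 ⇒ G_1=107
G_1=107  [base 3] 3^(3 + 1) + 2·3^2 + 2·3 + 2  →[3↦4]→  4^(4 + 1) + 2·4^2 + 2·4 + 2 = 1066  −1 ⇒ G_2=1065
G_2=1065  [base 4] 4^(4 + 1) + 2·4^2 + 2·4 + 1  →[4↦5]→  5^(5 + 1) + 2·5^2 + 2·5 + 1 = 15686  −1 ⇒ G_3=15685
G_3=15685  [base 5] 5^(5 + 1) + 2·5^2 + 2·5  →[5↦6]→  6^(6 + 1) + 2·6^2 + 2·6 = 280020  −1 ⇒ G_4=280019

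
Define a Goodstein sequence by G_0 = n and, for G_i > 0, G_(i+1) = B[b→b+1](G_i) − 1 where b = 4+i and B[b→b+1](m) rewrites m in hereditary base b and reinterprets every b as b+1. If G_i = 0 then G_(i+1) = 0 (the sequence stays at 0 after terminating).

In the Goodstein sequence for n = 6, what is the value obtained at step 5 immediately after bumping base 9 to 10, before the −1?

4

6 —HB4→ 4 + 2 —bump→ 5 + 2 = 7 —(−1)→ 6
6 —HB5→ 5 + 1 —bump→ 6 + 1 = 7 —(−1)→ 6
6 —HB6→ 6 —bump→ 7 = 7 —(−1)→ 6
6 —HB7→ 6 —bump→ 6 = 6 —(−1)→ 5
5 —HB8→ 5 —bump→ 5 = 5 —(−1)→ 4
4 —HB9→ 4 —bump→ 4 = 4 —(−1)→ 3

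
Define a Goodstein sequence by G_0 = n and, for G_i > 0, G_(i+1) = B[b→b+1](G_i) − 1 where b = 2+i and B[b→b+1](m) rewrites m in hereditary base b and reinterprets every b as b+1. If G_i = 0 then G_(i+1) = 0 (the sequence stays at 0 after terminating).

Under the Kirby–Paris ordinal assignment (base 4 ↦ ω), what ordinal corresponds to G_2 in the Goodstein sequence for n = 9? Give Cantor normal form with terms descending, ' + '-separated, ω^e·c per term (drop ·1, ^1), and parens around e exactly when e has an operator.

G_0 = 9. HB_2(9) = 2^(2 + 1) + 1. Bump = 82. G_1 = 81.
G_1 = 81. HB_3(81) = 3^(3 + 1). Bump = 1024. G_2 = 1023.
G_2 = 1023. HB_4(1023) = 3·4^4 + 3·4^3 + 3·4^2 + 3·4 + 3. Bump = 9843. G_3 = 9842.

ω^ω·3 + ω^3·3 + ω^2·3 + ω·3 + 3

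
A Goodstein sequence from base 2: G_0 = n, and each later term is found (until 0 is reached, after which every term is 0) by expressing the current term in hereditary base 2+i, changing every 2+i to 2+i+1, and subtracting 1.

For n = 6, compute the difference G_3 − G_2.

G_0 = 6. HB_2(6) = 2^2 + 2. Bump = 30. G_1 = 29.
G_1 = 29. HB_3(29) = 3^3 + 2. Bump = 258. G_2 = 257.
G_2 = 257. HB_4(257) = 4^4 + 1. Bump = 3126. G_3 = 3125.

2868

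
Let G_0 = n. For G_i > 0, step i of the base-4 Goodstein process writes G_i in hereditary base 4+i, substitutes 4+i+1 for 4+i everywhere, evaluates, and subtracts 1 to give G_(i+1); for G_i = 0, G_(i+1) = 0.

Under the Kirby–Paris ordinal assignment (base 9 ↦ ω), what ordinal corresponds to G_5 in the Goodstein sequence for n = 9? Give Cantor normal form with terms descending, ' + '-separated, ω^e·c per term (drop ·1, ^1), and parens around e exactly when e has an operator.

ω + 2

9 —HB4→ 2·4 + 1 —bump→ 2·5 + 1 = 11 —(−1)→ 10
10 —HB5→ 2·5 —bump→ 2·6 = 12 —(−1)→ 11
11 —HB6→ 6 + 5 —bump→ 7 + 5 = 12 —(−1)→ 11
11 —HB7→ 7 + 4 —bump→ 8 + 4 = 12 —(−1)→ 11
11 —HB8→ 8 + 3 —bump→ 9 + 3 = 12 —(−1)→ 11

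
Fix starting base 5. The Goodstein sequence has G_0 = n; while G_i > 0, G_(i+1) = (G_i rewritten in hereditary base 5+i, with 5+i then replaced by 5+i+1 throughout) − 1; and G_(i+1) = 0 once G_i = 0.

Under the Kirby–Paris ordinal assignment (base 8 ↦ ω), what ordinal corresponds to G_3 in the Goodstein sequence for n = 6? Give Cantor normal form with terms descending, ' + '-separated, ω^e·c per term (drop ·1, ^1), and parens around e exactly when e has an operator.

G_0=6  [base 5] 5 + 1  →[5↦6]→  6 + 1 = 7  −1 ⇒ G_1=6
G_1=6  [base 6] 6  →[6↦7]→  7 = 7  −1 ⇒ G_2=6
G_2=6  [base 7] 6  →[7↦8]→  6 = 6  −1 ⇒ G_3=5

5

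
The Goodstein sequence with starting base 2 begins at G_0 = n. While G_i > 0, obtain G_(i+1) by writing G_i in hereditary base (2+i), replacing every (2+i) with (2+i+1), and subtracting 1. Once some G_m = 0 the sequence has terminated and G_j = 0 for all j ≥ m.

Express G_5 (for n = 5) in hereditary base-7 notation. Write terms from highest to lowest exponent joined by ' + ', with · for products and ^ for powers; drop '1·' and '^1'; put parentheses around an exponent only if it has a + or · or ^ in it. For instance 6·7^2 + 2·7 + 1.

base 2: 5 = 2^2 + 1; at 3: 3^3 + 1 = 28; next = 27
base 3: 27 = 3^3; at 4: 4^4 = 256; next = 255
base 4: 255 = 3·4^3 + 3·4^2 + 3·4 + 3; at 5: 3·5^3 + 3·5^2 + 3·5 + 3 = 468; next = 467
base 5: 467 = 3·5^3 + 3·5^2 + 3·5 + 2; at 6: 3·6^3 + 3·6^2 + 3·6 + 2 = 776; next = 775
base 6: 775 = 3·6^3 + 3·6^2 + 3·6 + 1; at 7: 3·7^3 + 3·7^2 + 3·7 + 1 = 1198; next = 1197
base 7: 1197 = 3·7^3 + 3·7^2 + 3·7; at 8: 3·8^3 + 3·8^2 + 3·8 = 1752; next = 1751

3·7^3 + 3·7^2 + 3·7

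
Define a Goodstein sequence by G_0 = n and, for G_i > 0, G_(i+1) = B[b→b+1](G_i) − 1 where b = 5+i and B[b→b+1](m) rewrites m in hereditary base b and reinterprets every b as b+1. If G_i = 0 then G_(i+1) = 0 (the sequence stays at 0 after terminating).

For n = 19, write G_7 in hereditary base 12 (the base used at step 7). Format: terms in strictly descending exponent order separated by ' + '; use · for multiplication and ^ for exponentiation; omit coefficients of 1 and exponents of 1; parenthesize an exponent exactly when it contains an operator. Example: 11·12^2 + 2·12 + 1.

i=0: 19 = 3·5 + 4 (b=5); 5→6: 3·6 + 4 = 22; 22−1 = 21
i=1: 21 = 3·6 + 3 (b=6); 6→7: 3·7 + 3 = 24; 24−1 = 23
i=2: 23 = 3·7 + 2 (b=7); 7→8: 3·8 + 2 = 26; 26−1 = 25
i=3: 25 = 3·8 + 1 (b=8); 8→9: 3·9 + 1 = 28; 28−1 = 27
i=4: 27 = 3·9 (b=9); 9→10: 3·10 = 30; 30−1 = 29
i=5: 29 = 2·10 + 9 (b=10); 10→11: 2·11 + 9 = 31; 31−1 = 30
i=6: 30 = 2·11 + 8 (b=11); 11→12: 2·12 + 8 = 32; 32−1 = 31

2·12 + 7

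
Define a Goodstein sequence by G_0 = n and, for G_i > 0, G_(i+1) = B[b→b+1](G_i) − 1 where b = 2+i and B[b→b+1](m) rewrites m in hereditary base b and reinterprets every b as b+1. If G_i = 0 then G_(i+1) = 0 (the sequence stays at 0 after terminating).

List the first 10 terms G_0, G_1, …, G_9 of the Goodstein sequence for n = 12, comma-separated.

12, 107, 1065, 15685, 280019, 5764910, 134217867, 3486784574, 100000000211, 3138428376974

12 —HB2→ 2^(2 + 1) + 2^2 —bump→ 3^(3 + 1) + 3^3 = 108 —(−1)→ 107
107 —HB3→ 3^(3 + 1) + 2·3^2 + 2·3 + 2 —bump→ 4^(4 + 1) + 2·4^2 + 2·4 + 2 = 1066 —(−1)→ 1065
1065 —HB4→ 4^(4 + 1) + 2·4^2 + 2·4 + 1 —bump→ 5^(5 + 1) + 2·5^2 + 2·5 + 1 = 15686 —(−1)→ 15685
15685 —HB5→ 5^(5 + 1) + 2·5^2 + 2·5 —bump→ 6^(6 + 1) + 2·6^2 + 2·6 = 280020 —(−1)→ 280019
280019 —HB6→ 6^(6 + 1) + 2·6^2 + 6 + 5 —bump→ 7^(7 + 1) + 2·7^2 + 7 + 5 = 5764911 —(−1)→ 5764910
5764910 —HB7→ 7^(7 + 1) + 2·7^2 + 7 + 4 —bump→ 8^(8 + 1) + 2·8^2 + 8 + 4 = 134217868 —(−1)→ 134217867
134217867 —HB8→ 8^(8 + 1) + 2·8^2 + 8 + 3 —bump→ 9^(9 + 1) + 2·9^2 + 9 + 3 = 3486784575 —(−1)→ 3486784574
3486784574 —HB9→ 9^(9 + 1) + 2·9^2 + 9 + 2 —bump→ 10^(10 + 1) + 2·10^2 + 10 + 2 = 100000000212 —(−1)→ 100000000211
100000000211 —HB10→ 10^(10 + 1) + 2·10^2 + 10 + 1 —bump→ 11^(11 + 1) + 2·11^2 + 11 + 1 = 3138428376975 —(−1)→ 3138428376974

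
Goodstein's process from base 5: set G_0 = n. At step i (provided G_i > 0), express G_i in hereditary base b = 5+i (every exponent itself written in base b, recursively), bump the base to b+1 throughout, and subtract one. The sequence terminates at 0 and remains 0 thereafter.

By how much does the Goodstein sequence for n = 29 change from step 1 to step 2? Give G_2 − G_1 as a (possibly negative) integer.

(0) 29|_5 = 5^2 + 4 ↦ 6^2 + 4|_6 = 40 ⇒ 39
(1) 39|_6 = 6^2 + 3 ↦ 7^2 + 3|_7 = 52 ⇒ 51

12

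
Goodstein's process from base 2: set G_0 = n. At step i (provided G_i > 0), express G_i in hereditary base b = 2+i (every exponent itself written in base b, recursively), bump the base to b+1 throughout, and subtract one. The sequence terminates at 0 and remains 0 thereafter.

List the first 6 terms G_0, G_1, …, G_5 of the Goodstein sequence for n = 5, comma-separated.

G_0 = 5. HB_2(5) = 2^2 + 1. Bump = 28. G_1 = 27.
G_1 = 27. HB_3(27) = 3^3. Bump = 256. G_2 = 255.
G_2 = 255. HB_4(255) = 3·4^3 + 3·4^2 + 3·4 + 3. Bump = 468. G_3 = 467.
G_3 = 467. HB_5(467) = 3·5^3 + 3·5^2 + 3·5 + 2. Bump = 776. G_4 = 775.
G_4 = 775. HB_6(775) = 3·6^3 + 3·6^2 + 3·6 + 1. Bump = 1198. G_5 = 1197.

5, 27, 255, 467, 775, 1197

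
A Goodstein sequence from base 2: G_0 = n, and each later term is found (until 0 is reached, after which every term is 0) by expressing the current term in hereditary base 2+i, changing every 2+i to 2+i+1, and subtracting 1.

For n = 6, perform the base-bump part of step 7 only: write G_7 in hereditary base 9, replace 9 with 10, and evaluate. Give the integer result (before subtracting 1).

555552

G_0=6  [base 2] 2^2 + 2  →[2↦3]→  3^3 + 3 = 30  −1 ⇒ G_1=29
G_1=29  [base 3] 3^3 + 2  →[3↦4]→  4^4 + 2 = 258  −1 ⇒ G_2=257
G_2=257  [base 4] 4^4 + 1  →[4↦5]→  5^5 + 1 = 3126  −1 ⇒ G_3=3125
G_3=3125  [base 5] 5^5  →[5↦6]→  6^6 = 46656  −1 ⇒ G_4=46655
G_4=46655  [base 6] 5·6^5 + 5·6^4 + 5·6^3 + 5·6^2 + 5·6 + 5  →[6↦7]→  5·7^5 + 5·7^4 + 5·7^3 + 5·7^2 + 5·7 + 5 = 98040  −1 ⇒ G_5=98039
G_5=98039  [base 7] 5·7^5 + 5·7^4 + 5·7^3 + 5·7^2 + 5·7 + 4  →[7↦8]→  5·8^5 + 5·8^4 + 5·8^3 + 5·8^2 + 5·8 + 4 = 187244  −1 ⇒ G_6=187243
G_6=187243  [base 8] 5·8^5 + 5·8^4 + 5·8^3 + 5·8^2 + 5·8 + 3  →[8↦9]→  5·9^5 + 5·9^4 + 5·9^3 + 5·9^2 + 5·9 + 3 = 332148  −1 ⇒ G_7=332147
G_7=332147  [base 9] 5·9^5 + 5·9^4 + 5·9^3 + 5·9^2 + 5·9 + 2  →[9↦10]→  5·10^5 + 5·10^4 + 5·10^3 + 5·10^2 + 5·10 + 2 = 555552  −1 ⇒ G_8=555551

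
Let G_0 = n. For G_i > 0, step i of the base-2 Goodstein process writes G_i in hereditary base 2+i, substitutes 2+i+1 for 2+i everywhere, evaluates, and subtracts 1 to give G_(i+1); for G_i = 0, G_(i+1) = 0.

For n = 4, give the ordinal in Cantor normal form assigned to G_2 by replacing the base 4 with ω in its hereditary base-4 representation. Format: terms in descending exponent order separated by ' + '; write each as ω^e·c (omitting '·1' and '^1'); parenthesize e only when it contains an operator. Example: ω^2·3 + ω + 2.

G_0=4  [base 2] 2^2  →[2↦3]→  3^3 = 27  −1 ⇒ G_1=26
G_1=26  [base 3] 2·3^2 + 2·3 + 2  →[3↦4]→  2·4^2 + 2·4 + 2 = 42  −1 ⇒ G_2=41
G_2=41  [base 4] 2·4^2 + 2·4 + 1  →[4↦5]→  2·5^2 + 2·5 + 1 = 61  −1 ⇒ G_3=60

ω^2·2 + ω·2 + 1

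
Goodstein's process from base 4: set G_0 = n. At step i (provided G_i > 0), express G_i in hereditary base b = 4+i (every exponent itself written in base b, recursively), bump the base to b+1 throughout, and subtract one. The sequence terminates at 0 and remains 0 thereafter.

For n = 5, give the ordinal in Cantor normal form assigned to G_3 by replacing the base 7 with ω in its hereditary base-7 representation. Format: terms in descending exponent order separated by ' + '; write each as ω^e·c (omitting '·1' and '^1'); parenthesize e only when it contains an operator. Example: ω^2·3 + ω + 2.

(0) 5|_4 = 4 + 1 ↦ 5 + 1|_5 = 6 ⇒ 5
(1) 5|_5 = 5 ↦ 6|_6 = 6 ⇒ 5
(2) 5|_6 = 5 ↦ 5|_7 = 5 ⇒ 4

4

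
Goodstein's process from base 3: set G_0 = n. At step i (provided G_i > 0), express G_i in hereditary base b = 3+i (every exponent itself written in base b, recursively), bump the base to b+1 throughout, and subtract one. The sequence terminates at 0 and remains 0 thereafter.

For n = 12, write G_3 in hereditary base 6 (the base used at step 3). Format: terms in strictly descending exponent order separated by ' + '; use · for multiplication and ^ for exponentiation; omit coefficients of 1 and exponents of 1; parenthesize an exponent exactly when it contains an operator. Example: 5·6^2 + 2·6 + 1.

G_0=12  [base 3] 3^2 + 3  →[3↦4]→  4^2 + 4 = 20  −1 ⇒ G_1=19
G_1=19  [base 4] 4^2 + 3  →[4↦5]→  5^2 + 3 = 28  −1 ⇒ G_2=27
G_2=27  [base 5] 5^2 + 2  →[5↦6]→  6^2 + 2 = 38  −1 ⇒ G_3=37

6^2 + 1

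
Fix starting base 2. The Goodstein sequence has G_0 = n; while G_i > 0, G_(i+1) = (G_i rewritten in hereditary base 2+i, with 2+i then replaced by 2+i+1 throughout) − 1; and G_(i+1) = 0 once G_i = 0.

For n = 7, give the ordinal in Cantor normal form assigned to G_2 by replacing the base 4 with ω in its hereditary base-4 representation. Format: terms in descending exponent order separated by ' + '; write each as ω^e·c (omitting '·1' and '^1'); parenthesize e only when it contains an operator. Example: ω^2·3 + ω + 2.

ω^ω + 3

[0] 7 ≡ 2^2 + 2 + 1 (base 2). Lift 3: 31. −1: 30.
[1] 30 ≡ 3^3 + 3 (base 3). Lift 4: 260. −1: 259.
[2] 259 ≡ 4^4 + 3 (base 4). Lift 5: 3128. −1: 3127.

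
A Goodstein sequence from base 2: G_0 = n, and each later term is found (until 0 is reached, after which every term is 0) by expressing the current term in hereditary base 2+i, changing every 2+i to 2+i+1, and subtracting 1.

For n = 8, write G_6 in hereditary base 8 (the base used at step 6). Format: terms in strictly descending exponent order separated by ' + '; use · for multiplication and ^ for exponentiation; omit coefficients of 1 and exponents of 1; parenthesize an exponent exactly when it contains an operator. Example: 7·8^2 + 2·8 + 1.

(0) 8|_2 = 2^(2 + 1) ↦ 3^(3 + 1)|_3 = 81 ⇒ 80
(1) 80|_3 = 2·3^3 + 2·3^2 + 2·3 + 2 ↦ 2·4^4 + 2·4^2 + 2·4 + 2|_4 = 554 ⇒ 553
(2) 553|_4 = 2·4^4 + 2·4^2 + 2·4 + 1 ↦ 2·5^5 + 2·5^2 + 2·5 + 1|_5 = 6311 ⇒ 6310
(3) 6310|_5 = 2·5^5 + 2·5^2 + 2·5 ↦ 2·6^6 + 2·6^2 + 2·6|_6 = 93396 ⇒ 93395
(4) 93395|_6 = 2·6^6 + 2·6^2 + 6 + 5 ↦ 2·7^7 + 2·7^2 + 7 + 5|_7 = 1647196 ⇒ 1647195
(5) 1647195|_7 = 2·7^7 + 2·7^2 + 7 + 4 ↦ 2·8^8 + 2·8^2 + 8 + 4|_8 = 33554572 ⇒ 33554571

2·8^8 + 2·8^2 + 8 + 3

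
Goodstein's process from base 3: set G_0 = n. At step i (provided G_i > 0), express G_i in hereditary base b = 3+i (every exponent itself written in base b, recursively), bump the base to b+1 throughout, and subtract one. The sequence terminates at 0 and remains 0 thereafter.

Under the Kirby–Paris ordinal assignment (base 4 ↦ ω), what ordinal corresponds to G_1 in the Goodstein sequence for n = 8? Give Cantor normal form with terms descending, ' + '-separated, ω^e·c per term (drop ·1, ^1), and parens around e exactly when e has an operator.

ω·2 + 1

base 3: 8 = 2·3 + 2; at 4: 2·4 + 2 = 10; next = 9
base 4: 9 = 2·4 + 1; at 5: 2·5 + 1 = 11; next = 10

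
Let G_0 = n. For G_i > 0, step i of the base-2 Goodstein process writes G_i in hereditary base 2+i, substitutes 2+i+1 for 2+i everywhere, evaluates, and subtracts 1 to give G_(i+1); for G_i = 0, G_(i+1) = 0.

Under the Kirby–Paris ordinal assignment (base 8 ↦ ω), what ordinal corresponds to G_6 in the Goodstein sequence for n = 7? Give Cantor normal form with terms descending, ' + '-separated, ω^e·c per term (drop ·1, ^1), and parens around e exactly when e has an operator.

i=0: 7 = 2^2 + 2 + 1 (b=2); 2→3: 3^3 + 3 + 1 = 31; 31−1 = 30
i=1: 30 = 3^3 + 3 (b=3); 3→4: 4^4 + 4 = 260; 260−1 = 259
i=2: 259 = 4^4 + 3 (b=4); 4→5: 5^5 + 3 = 3128; 3128−1 = 3127
i=3: 3127 = 5^5 + 2 (b=5); 5→6: 6^6 + 2 = 46658; 46658−1 = 46657
i=4: 46657 = 6^6 + 1 (b=6); 6→7: 7^7 + 1 = 823544; 823544−1 = 823543
i=5: 823543 = 7^7 (b=7); 7→8: 8^8 = 16777216; 16777216−1 = 16777215
i=6: 16777215 = 7·8^7 + 7·8^6 + 7·8^5 + 7·8^4 + 7·8^3 + 7·8^2 + 7·8 + 7 (b=8); 8→9: 7·9^7 + 7·9^6 + 7·9^5 + 7·9^4 + 7·9^3 + 7·9^2 + 7·9 + 7 = 37665880; 37665880−1 = 37665879

ω^7·7 + ω^6·7 + ω^5·7 + ω^4·7 + ω^3·7 + ω^2·7 + ω·7 + 7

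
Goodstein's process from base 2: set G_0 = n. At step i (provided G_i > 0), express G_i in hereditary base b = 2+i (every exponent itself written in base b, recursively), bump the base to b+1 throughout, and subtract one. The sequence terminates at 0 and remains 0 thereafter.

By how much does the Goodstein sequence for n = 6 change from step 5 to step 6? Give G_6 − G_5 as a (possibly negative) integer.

89204

6 —HB2→ 2^2 + 2 —bump→ 3^3 + 3 = 30 —(−1)→ 29
29 —HB3→ 3^3 + 2 —bump→ 4^4 + 2 = 258 —(−1)→ 257
257 —HB4→ 4^4 + 1 —bump→ 5^5 + 1 = 3126 —(−1)→ 3125
3125 —HB5→ 5^5 —bump→ 6^6 = 46656 —(−1)→ 46655
46655 —HB6→ 5·6^5 + 5·6^4 + 5·6^3 + 5·6^2 + 5·6 + 5 —bump→ 5·7^5 + 5·7^4 + 5·7^3 + 5·7^2 + 5·7 + 5 = 98040 —(−1)→ 98039
98039 —HB7→ 5·7^5 + 5·7^4 + 5·7^3 + 5·7^2 + 5·7 + 4 —bump→ 5·8^5 + 5·8^4 + 5·8^3 + 5·8^2 + 5·8 + 4 = 187244 —(−1)→ 187243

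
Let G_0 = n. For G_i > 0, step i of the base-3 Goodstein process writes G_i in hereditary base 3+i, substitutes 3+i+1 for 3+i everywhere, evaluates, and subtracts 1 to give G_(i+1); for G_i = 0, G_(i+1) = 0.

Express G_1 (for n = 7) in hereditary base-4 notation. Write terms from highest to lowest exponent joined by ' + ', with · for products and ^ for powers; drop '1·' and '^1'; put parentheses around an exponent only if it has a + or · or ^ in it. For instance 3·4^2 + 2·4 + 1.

step 0: 7 = 2·3 + 1; sub 4 for 3: 2·4 + 1; = 9; G_1 = 9−1 = 8
step 1: 8 = 2·4; sub 5 for 4: 2·5; = 10; G_2 = 10−1 = 9

2·4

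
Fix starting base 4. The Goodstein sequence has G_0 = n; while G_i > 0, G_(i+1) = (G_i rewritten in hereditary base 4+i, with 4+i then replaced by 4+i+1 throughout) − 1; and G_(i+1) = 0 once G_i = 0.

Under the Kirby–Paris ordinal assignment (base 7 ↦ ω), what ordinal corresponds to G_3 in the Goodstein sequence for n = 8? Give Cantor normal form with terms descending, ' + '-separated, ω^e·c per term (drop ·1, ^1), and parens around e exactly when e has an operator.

ω + 2

(0) 8|_4 = 2·4 ↦ 2·5|_5 = 10 ⇒ 9
(1) 9|_5 = 5 + 4 ↦ 6 + 4|_6 = 10 ⇒ 9
(2) 9|_6 = 6 + 3 ↦ 7 + 3|_7 = 10 ⇒ 9
(3) 9|_7 = 7 + 2 ↦ 8 + 2|_8 = 10 ⇒ 9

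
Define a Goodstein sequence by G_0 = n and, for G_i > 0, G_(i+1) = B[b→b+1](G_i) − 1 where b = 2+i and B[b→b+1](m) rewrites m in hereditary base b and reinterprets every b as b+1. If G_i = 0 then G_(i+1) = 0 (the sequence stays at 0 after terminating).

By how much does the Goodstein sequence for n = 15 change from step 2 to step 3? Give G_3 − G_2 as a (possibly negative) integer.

15 —HB2→ 2^(2 + 1) + 2^2 + 2 + 1 —bump→ 3^(3 + 1) + 3^3 + 3 + 1 = 112 —(−1)→ 111
111 —HB3→ 3^(3 + 1) + 3^3 + 3 —bump→ 4^(4 + 1) + 4^4 + 4 = 1284 —(−1)→ 1283
1283 —HB4→ 4^(4 + 1) + 4^4 + 3 —bump→ 5^(5 + 1) + 5^5 + 3 = 18753 —(−1)→ 18752

17469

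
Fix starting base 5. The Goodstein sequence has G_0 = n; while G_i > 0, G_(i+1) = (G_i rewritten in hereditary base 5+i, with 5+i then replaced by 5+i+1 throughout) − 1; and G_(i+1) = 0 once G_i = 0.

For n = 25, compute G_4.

G_0 = 25. HB_5(25) = 5^2. Bump = 36. G_1 = 35.
G_1 = 35. HB_6(35) = 5·6 + 5. Bump = 40. G_2 = 39.
G_2 = 39. HB_7(39) = 5·7 + 4. Bump = 44. G_3 = 43.
G_3 = 43. HB_8(43) = 5·8 + 3. Bump = 48. G_4 = 47.
G_4 = 47. HB_9(47) = 5·9 + 2. Bump = 52. G_5 = 51.

47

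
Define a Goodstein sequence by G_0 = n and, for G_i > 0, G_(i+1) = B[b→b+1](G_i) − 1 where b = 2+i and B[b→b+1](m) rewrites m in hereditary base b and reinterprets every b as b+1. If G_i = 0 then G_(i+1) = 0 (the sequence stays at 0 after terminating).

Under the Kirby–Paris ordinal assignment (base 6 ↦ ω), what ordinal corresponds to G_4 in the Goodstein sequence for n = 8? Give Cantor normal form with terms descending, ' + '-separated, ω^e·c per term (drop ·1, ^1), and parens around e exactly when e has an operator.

ω^ω·2 + ω^2·2 + ω + 5

i=0: 8 = 2^(2 + 1) (b=2); 2→3: 3^(3 + 1) = 81; 81−1 = 80
i=1: 80 = 2·3^3 + 2·3^2 + 2·3 + 2 (b=3); 3→4: 2·4^4 + 2·4^2 + 2·4 + 2 = 554; 554−1 = 553
i=2: 553 = 2·4^4 + 2·4^2 + 2·4 + 1 (b=4); 4→5: 2·5^5 + 2·5^2 + 2·5 + 1 = 6311; 6311−1 = 6310
i=3: 6310 = 2·5^5 + 2·5^2 + 2·5 (b=5); 5→6: 2·6^6 + 2·6^2 + 2·6 = 93396; 93396−1 = 93395
i=4: 93395 = 2·6^6 + 2·6^2 + 6 + 5 (b=6); 6→7: 2·7^7 + 2·7^2 + 7 + 5 = 1647196; 1647196−1 = 1647195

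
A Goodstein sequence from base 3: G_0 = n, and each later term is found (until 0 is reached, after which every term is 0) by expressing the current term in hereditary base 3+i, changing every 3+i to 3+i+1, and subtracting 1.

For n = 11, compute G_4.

39

base 3: 11 = 3^2 + 2; at 4: 4^2 + 2 = 18; next = 17
base 4: 17 = 4^2 + 1; at 5: 5^2 + 1 = 26; next = 25
base 5: 25 = 5^2; at 6: 6^2 = 36; next = 35
base 6: 35 = 5·6 + 5; at 7: 5·7 + 5 = 40; next = 39
base 7: 39 = 5·7 + 4; at 8: 5·8 + 4 = 44; next = 43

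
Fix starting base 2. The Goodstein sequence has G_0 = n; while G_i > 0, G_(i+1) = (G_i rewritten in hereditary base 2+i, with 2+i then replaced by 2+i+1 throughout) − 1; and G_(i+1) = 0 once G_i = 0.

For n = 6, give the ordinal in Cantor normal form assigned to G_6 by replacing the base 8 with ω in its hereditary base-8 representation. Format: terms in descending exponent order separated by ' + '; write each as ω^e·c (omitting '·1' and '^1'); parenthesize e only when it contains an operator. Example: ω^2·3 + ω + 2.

ω^5·5 + ω^4·5 + ω^3·5 + ω^2·5 + ω·5 + 3

G_0=6  [base 2] 2^2 + 2  →[2↦3]→  3^3 + 3 = 30  −1 ⇒ G_1=29
G_1=29  [base 3] 3^3 + 2  →[3↦4]→  4^4 + 2 = 258  −1 ⇒ G_2=257
G_2=257  [base 4] 4^4 + 1  →[4↦5]→  5^5 + 1 = 3126  −1 ⇒ G_3=3125
G_3=3125  [base 5] 5^5  →[5↦6]→  6^6 = 46656  −1 ⇒ G_4=46655
G_4=46655  [base 6] 5·6^5 + 5·6^4 + 5·6^3 + 5·6^2 + 5·6 + 5  →[6↦7]→  5·7^5 + 5·7^4 + 5·7^3 + 5·7^2 + 5·7 + 5 = 98040  −1 ⇒ G_5=98039
G_5=98039  [base 7] 5·7^5 + 5·7^4 + 5·7^3 + 5·7^2 + 5·7 + 4  →[7↦8]→  5·8^5 + 5·8^4 + 5·8^3 + 5·8^2 + 5·8 + 4 = 187244  −1 ⇒ G_6=187243
G_6=187243  [base 8] 5·8^5 + 5·8^4 + 5·8^3 + 5·8^2 + 5·8 + 3  →[8↦9]→  5·9^5 + 5·9^4 + 5·9^3 + 5·9^2 + 5·9 + 3 = 332148  −1 ⇒ G_7=332147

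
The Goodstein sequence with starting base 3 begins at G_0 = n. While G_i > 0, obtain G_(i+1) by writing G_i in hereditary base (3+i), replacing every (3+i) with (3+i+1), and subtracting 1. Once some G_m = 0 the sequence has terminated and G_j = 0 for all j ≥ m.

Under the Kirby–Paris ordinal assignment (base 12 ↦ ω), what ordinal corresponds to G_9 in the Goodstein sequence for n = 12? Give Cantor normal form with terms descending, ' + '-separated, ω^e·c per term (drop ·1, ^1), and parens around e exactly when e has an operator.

G_0 = 12. HB_3(12) = 3^2 + 3. Bump = 20. G_1 = 19.
G_1 = 19. HB_4(19) = 4^2 + 3. Bump = 28. G_2 = 27.
G_2 = 27. HB_5(27) = 5^2 + 2. Bump = 38. G_3 = 37.
G_3 = 37. HB_6(37) = 6^2 + 1. Bump = 50. G_4 = 49.
G_4 = 49. HB_7(49) = 7^2. Bump = 64. G_5 = 63.
G_5 = 63. HB_8(63) = 7·8 + 7. Bump = 70. G_6 = 69.
G_6 = 69. HB_9(69) = 7·9 + 6. Bump = 76. G_7 = 75.
G_7 = 75. HB_10(75) = 7·10 + 5. Bump = 82. G_8 = 81.
G_8 = 81. HB_11(81) = 7·11 + 4. Bump = 88. G_9 = 87.

ω·7 + 3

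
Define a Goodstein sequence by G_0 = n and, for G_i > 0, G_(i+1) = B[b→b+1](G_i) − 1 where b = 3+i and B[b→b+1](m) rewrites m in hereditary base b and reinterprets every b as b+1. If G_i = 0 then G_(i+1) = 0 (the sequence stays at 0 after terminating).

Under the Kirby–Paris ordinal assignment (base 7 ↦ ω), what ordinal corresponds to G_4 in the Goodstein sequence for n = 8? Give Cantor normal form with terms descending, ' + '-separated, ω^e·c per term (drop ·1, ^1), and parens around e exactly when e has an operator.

ω + 4

step 0: 8 = 2·3 + 2; sub 4 for 3: 2·4 + 2; = 10; G_1 = 10−1 = 9
step 1: 9 = 2·4 + 1; sub 5 for 4: 2·5 + 1; = 11; G_2 = 11−1 = 10
step 2: 10 = 2·5; sub 6 for 5: 2·6; = 12; G_3 = 12−1 = 11
step 3: 11 = 6 + 5; sub 7 for 6: 7 + 5; = 12; G_4 = 12−1 = 11
step 4: 11 = 7 + 4; sub 8 for 7: 8 + 4; = 12; G_5 = 12−1 = 11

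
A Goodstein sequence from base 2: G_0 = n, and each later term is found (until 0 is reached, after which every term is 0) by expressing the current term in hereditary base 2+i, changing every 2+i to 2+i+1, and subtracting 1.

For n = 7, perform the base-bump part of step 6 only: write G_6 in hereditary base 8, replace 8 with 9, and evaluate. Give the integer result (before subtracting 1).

37665880

base 2: 7 = 2^2 + 2 + 1; at 3: 3^3 + 3 + 1 = 31; next = 30
base 3: 30 = 3^3 + 3; at 4: 4^4 + 4 = 260; next = 259
base 4: 259 = 4^4 + 3; at 5: 5^5 + 3 = 3128; next = 3127
base 5: 3127 = 5^5 + 2; at 6: 6^6 + 2 = 46658; next = 46657
base 6: 46657 = 6^6 + 1; at 7: 7^7 + 1 = 823544; next = 823543
base 7: 823543 = 7^7; at 8: 8^8 = 16777216; next = 16777215
base 8: 16777215 = 7·8^7 + 7·8^6 + 7·8^5 + 7·8^4 + 7·8^3 + 7·8^2 + 7·8 + 7; at 9: 7·9^7 + 7·9^6 + 7·9^5 + 7·9^4 + 7·9^3 + 7·9^2 + 7·9 + 7 = 37665880; next = 37665879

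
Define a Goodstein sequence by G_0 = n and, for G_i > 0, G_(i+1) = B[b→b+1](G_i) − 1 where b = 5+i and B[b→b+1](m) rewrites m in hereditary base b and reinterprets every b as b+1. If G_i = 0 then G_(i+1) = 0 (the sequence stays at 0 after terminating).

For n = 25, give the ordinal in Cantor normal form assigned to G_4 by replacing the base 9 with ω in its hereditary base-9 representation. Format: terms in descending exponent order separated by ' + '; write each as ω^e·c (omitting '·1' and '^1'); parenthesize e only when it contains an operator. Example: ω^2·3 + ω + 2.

ω·5 + 2

i=0: 25 = 5^2 (b=5); 5→6: 6^2 = 36; 36−1 = 35
i=1: 35 = 5·6 + 5 (b=6); 6→7: 5·7 + 5 = 40; 40−1 = 39
i=2: 39 = 5·7 + 4 (b=7); 7→8: 5·8 + 4 = 44; 44−1 = 43
i=3: 43 = 5·8 + 3 (b=8); 8→9: 5·9 + 3 = 48; 48−1 = 47
i=4: 47 = 5·9 + 2 (b=9); 9→10: 5·10 + 2 = 52; 52−1 = 51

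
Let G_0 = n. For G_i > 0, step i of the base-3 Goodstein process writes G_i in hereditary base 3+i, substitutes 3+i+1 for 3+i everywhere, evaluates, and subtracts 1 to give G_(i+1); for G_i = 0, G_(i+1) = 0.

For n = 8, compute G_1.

9

i=0: 8 = 2·3 + 2 (b=3); 3→4: 2·4 + 2 = 10; 10−1 = 9
i=1: 9 = 2·4 + 1 (b=4); 4→5: 2·5 + 1 = 11; 11−1 = 10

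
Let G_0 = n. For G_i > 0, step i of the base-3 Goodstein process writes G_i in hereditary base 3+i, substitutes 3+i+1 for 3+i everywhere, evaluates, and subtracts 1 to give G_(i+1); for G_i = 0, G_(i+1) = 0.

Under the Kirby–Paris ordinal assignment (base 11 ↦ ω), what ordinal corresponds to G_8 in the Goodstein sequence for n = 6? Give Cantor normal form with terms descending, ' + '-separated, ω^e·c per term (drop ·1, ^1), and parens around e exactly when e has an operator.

4

6 —HB3→ 2·3 —bump→ 2·4 = 8 —(−1)→ 7
7 —HB4→ 4 + 3 —bump→ 5 + 3 = 8 —(−1)→ 7
7 —HB5→ 5 + 2 —bump→ 6 + 2 = 8 —(−1)→ 7
7 —HB6→ 6 + 1 —bump→ 7 + 1 = 8 —(−1)→ 7
7 —HB7→ 7 —bump→ 8 = 8 —(−1)→ 7
7 —HB8→ 7 —bump→ 7 = 7 —(−1)→ 6
6 —HB9→ 6 —bump→ 6 = 6 —(−1)→ 5
5 —HB10→ 5 —bump→ 5 = 5 —(−1)→ 4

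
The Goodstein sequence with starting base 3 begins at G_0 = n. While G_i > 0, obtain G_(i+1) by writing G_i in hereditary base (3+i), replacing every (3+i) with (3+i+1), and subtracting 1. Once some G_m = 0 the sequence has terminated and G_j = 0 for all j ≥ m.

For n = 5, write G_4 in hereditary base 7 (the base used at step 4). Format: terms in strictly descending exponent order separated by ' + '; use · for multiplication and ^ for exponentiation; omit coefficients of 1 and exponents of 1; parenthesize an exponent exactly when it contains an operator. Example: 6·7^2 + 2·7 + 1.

G_0=5  [base 3] 3 + 2  →[3↦4]→  4 + 2 = 6  −1 ⇒ G_1=5
G_1=5  [base 4] 4 + 1  →[4↦5]→  5 + 1 = 6  −1 ⇒ G_2=5
G_2=5  [base 5] 5  →[5↦6]→  6 = 6  −1 ⇒ G_3=5
G_3=5  [base 6] 5  →[6↦7]→  5 = 5  −1 ⇒ G_4=4
G_4=4  [base 7] 4  →[7↦8]→  4 = 4  −1 ⇒ G_5=3

4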